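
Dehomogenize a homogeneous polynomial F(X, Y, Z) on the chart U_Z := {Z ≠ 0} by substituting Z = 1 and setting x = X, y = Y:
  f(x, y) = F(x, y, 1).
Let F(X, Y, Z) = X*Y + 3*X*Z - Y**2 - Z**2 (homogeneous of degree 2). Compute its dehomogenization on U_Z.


f(x, y) = x*y + 3*x - y**2 - 1

On U_Z we set Z = 1. Each monomial c·X^i·Y^j·Z^k in F becomes c·x^i·y^j·1^k = c·x^i·y^j.
Substituting Z = 1: F(X, Y, 1) = x*y + 3*x - y**2 - 1.
Note: deg(f) ≤ deg(F) = 2; strict inequality happens when F is divisible by Z (lost terms).


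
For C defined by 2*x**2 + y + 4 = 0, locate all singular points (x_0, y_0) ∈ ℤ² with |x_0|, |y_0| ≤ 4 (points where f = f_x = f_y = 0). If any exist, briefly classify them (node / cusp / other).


No singular points in the scanned grid; C is smooth there.

Compute partial derivatives:
  f_x = 4*x.
  f_y = 1.
f_y = 1 is a nonzero constant, so f_y never vanishes: no point (x, y) can satisfy f = f_x = f_y = 0. In particular no (x, y) ∈ {−4, ..., 4}² is singular; the curve is smooth.


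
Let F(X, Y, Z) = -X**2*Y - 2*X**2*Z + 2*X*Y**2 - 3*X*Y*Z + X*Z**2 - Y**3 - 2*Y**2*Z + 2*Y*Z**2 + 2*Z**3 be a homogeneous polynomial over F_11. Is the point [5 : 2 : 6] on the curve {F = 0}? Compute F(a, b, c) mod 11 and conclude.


F(5,2,6) ≡ 1 (mod 11); P is NOT on the curve.

Evaluate F(5, 2, 6) term-by-term (mod 11).
  -X**2*Y ↦ -1·25·2·1 = -50
  -2*X**2*Z ↦ -2·25·1·6 = -300
  2*X*Y**2 ↦ 2·5·4·1 = 40
  -3*X*Y*Z ↦ -3·5·2·6 = -180
  X*Z**2 ↦ 1·5·1·36 = 180
  -Y**3 ↦ -1·1·8·1 = -8
  -2*Y**2*Z ↦ -2·1·4·6 = -48
  2*Y*Z**2 ↦ 2·1·2·36 = 144
  2*Z**3 ↦ 2·1·1·216 = 432
Sum: F(5, 2, 6) = (-50) + (-300) + (40) + (-180) + (180) + (-8) + (-48) + (144) + (432) = 210.
Reducing mod 11: 210 ≡ 1 (mod 11).
Since F(a, b, c) ≡ 1 ≠ 0 (mod 11), P does NOT lie on the curve.


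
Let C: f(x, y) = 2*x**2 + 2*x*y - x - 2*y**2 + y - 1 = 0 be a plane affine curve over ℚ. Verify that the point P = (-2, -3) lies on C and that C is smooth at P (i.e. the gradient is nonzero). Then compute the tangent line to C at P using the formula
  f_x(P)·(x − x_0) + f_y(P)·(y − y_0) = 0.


Tangent line at P: -15*x + 9*y - 3 = 0.

Step 1: f(-2, -3) = 0, so P lies on C.
Step 2: partial derivatives
  f_x(x, y) = 4*x + 2*y - 1, f_y(x, y) = 2*x - 4*y + 1.
  f_x(P) = -15, f_y(P) = 9 (gradient nonzero, so P is smooth).
Step 3: tangent line at P: -15·(x − -2) + 9·(y − -3) = 0.
Expanding: -15*x + 9*y - 3 = 0.


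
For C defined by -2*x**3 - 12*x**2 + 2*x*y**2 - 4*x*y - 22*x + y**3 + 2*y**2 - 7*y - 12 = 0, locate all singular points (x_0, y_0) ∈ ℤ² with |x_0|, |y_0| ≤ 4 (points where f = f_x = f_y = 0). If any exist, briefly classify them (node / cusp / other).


Singular points: {(-2, 1)}; classification: cusp.

Compute partial derivatives:
  f_x = -6*x**2 - 24*x + 2*y**2 - 4*y - 22.
  f_y = 4*x*y - 4*x + 3*y**2 + 4*y - 7.
Scan x_0 ∈ {−4, ..., 4}. For each x_0, f_y(x_0, y) is a polynomial in y; find its integer roots y ∈ {−4, ..., 4}, then test f_x and f at those candidates.
  x = -4: f_y(-4, y) = 3*y**2 - 12*y + 9; vanishes at y ∈ {1, 3}. (-4, 1): f_x = -24 ≠ 0; (-4, 3): f_x = -16 ≠ 0.
  x = -3: f_y(-3, y) = 3*y**2 - 8*y + 5; vanishes at y ∈ {1}. (-3, 1): f_x = -6 ≠ 0.
  x = -2: f_y(-2, y) = 3*y**2 - 4*y + 1; vanishes at y ∈ {1}. (-2, 1): f_x = 0, f = 0 — SINGULAR.
  x = -1: f_y(-1, y) = 3*y**2 - 3; vanishes at y ∈ {-1, 1}. (-1, -1): f_x = 2 ≠ 0; (-1, 1): f_x = -6 ≠ 0.
  x = 0: f_y(0, y) = 3*y**2 + 4*y - 7; vanishes at y ∈ {1}. (0, 1): f_x = -24 ≠ 0.
  x = 1: f_y(1, y) = 3*y**2 + 8*y - 11; vanishes at y ∈ {1}. (1, 1): f_x = -54 ≠ 0.
  x = 2: f_y(2, y) = 3*y**2 + 12*y - 15; vanishes at y ∈ {1}. (2, 1): f_x = -96 ≠ 0.
  x = 3: f_y(3, y) = 3*y**2 + 16*y - 19; vanishes at y ∈ {1}. (3, 1): f_x = -150 ≠ 0.
  x = 4: f_y(4, y) = 3*y**2 + 20*y - 23; vanishes at y ∈ {1}. (4, 1): f_x = -216 ≠ 0.
Only singular point on the grid: (-2, 1).
Classify: substitute x = -2 + u, y = 1 + v and expand: f = -2*u**3 + 2*u*v**2 + v**3 + v**2.
No constant or linear terms (consistent with a singular point). Quadratic part: v**2. Cubic part: -2*u**3 + 2*u*v**2 + v**3.
The quadratic part v**2 is a perfect square, so there is a single (double) tangent line v = 0, i.e. y = 1. Restricting the cubic part to that line (v = 0) leaves -2*u**3 ≠ 0, so f is not divisible by v and the branch is v² ≈ 2*u**3 to lowest order — this is a cusp.
Classification: cusp.


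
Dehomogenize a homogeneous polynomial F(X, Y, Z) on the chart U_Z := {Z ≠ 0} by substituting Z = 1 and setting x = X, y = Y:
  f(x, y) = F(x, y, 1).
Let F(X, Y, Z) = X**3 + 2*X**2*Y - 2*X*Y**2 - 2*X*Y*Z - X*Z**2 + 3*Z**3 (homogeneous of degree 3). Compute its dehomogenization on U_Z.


f(x, y) = x**3 + 2*x**2*y - 2*x*y**2 - 2*x*y - x + 3

On U_Z we set Z = 1. Each monomial c·X^i·Y^j·Z^k in F becomes c·x^i·y^j·1^k = c·x^i·y^j.
Substituting Z = 1: F(X, Y, 1) = x**3 + 2*x**2*y - 2*x*y**2 - 2*x*y - x + 3.
Note: deg(f) ≤ deg(F) = 3; strict inequality happens when F is divisible by Z (lost terms).


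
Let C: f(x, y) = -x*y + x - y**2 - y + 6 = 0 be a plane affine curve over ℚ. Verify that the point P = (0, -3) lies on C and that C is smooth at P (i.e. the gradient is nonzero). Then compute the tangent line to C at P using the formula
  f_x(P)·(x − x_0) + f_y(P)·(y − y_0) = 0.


Tangent line at P: 4*x + 5*y + 15 = 0.

Step 1: f(0, -3) = 0, so P lies on C.
Step 2: partial derivatives
  f_x(x, y) = 1 - y, f_y(x, y) = -x - 2*y - 1.
  f_x(P) = 4, f_y(P) = 5 (gradient nonzero, so P is smooth).
Step 3: tangent line at P: 4·(x − 0) + 5·(y − -3) = 0.
Expanding: 4*x + 5*y + 15 = 0.


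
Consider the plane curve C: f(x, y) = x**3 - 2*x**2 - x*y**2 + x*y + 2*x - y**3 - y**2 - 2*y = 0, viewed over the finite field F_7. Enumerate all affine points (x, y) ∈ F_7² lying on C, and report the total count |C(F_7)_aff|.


Affine F_7-points: {(0, 0), (0, 3), (2, 1), (2, 5), (3, 2), (5, 4), (5, 5), (5, 6)}; count = 8.

For each of the 49 pairs (x, y) ∈ F_7², evaluate f(x, y) mod 7. Record the zeros.
  x = 0: [0↦0, 1↦3, 2↦5, 3↦0, 4↦3, 5↦1, 6↦2]  zeros at y ∈ {0, 3}
  x = 1: [0↦1, 1↦4, 2↦4, 3↦2, 4↦6, 5↦3, 6↦1]  zeros at y ∈ ∅
  x = 2: [0↦4, 1↦0, 2↦5, 3↦6, 4↦4, 5↦0, 6↦2]  zeros at y ∈ {1, 5}
  x = 3: [0↦1, 1↦4, 2↦0, 3↦4, 4↦3, 5↦5, 6↦4]  zeros at y ∈ {2}
  x = 4: [0↦5, 1↦1, 2↦2, 3↦2, 4↦2, 5↦3, 6↦6]  zeros at y ∈ ∅
  x = 5: [0↦1, 1↦4, 2↦3, 3↦6, 4↦0, 5↦0, 6↦0]  zeros at y ∈ {4, 5, 6}
  x = 6: [0↦2, 1↦5, 2↦2, 3↦1, 4↦3, 5↦2, 6↦6]  zeros at y ∈ ∅
Collecting zeros: affine points = {(0, 0), (0, 3), (2, 1), (2, 5), (3, 2), (5, 4), (5, 5), (5, 6)}.
Total count |C(F_7)_aff| = 8.


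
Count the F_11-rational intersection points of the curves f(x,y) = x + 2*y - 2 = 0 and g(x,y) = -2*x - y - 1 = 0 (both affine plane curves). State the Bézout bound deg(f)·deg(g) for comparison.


Common zeros: {(6, 9)}; count = 1; Bézout bound = 1.

deg(f) = 1, deg(g) = 1, so Bézout bound = 1.
Scan x ∈ F_11. For each x, list the y ∈ F_11 with f(x, y) ≡ 0 and those with g(x, y) ≡ 0 (mod 11); the common zeros in that column are the intersection.
  x = 0: f ≡ 0 at y ∈ {1}; g ≡ 0 at y ∈ {10}; common: ∅.
  x = 1: f ≡ 0 at y ∈ {6}; g ≡ 0 at y ∈ {8}; common: ∅.
  x = 2: f ≡ 0 at y ∈ {0}; g ≡ 0 at y ∈ {6}; common: ∅.
  x = 3: f ≡ 0 at y ∈ {5}; g ≡ 0 at y ∈ {4}; common: ∅.
  x = 4: f ≡ 0 at y ∈ {10}; g ≡ 0 at y ∈ {2}; common: ∅.
  x = 5: f ≡ 0 at y ∈ {4}; g ≡ 0 at y ∈ {0}; common: ∅.
  x = 6: f ≡ 0 at y ∈ {9}; g ≡ 0 at y ∈ {9}; common: {9}.
  x = 7: f ≡ 0 at y ∈ {3}; g ≡ 0 at y ∈ {7}; common: ∅.
  x = 8: f ≡ 0 at y ∈ {8}; g ≡ 0 at y ∈ {5}; common: ∅.
  x = 9: f ≡ 0 at y ∈ {2}; g ≡ 0 at y ∈ {3}; common: ∅.
  x = 10: f ≡ 0 at y ∈ {7}; g ≡ 0 at y ∈ {1}; common: ∅.
Collecting: common zeros = {(6, 9)}, so the count is 1.
Comparison with the Bézout bound: 1 ≤ 1 = deg(f)·deg(g), as expected for curves with no common component (the bound is attained).


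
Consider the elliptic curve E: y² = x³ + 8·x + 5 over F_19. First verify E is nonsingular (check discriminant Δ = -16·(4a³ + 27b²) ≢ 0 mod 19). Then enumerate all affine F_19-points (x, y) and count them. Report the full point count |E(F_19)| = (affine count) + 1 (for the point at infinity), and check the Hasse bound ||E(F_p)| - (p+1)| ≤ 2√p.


Affine points = {(0, 9), (0, 10), (4, 5), (4, 14), (7, 9), (7, 10), (8, 7), (8, 12), (12, 9), (12, 10), (13, 8), (13, 11), (14, 7), (14, 12), (15, 2), (15, 17), (16, 7), (16, 12), (17, 0)}; affine count = 19; |E(F_19)| = 20.

Discriminant check: Δ ∝ 4a³ + 27b² = 4·8³ + 27·5² = 4·512 + 27·25 ≡ 6 (mod 19). Nonzero ⇒ E is nonsingular.
For each x ∈ F_19, compute rhs = x³ + 8·x + 5 mod 19, then count y ∈ F_19 with y² ≡ rhs.
  x = 0: rhs = 5, matching y values: 9, 10 (2 points).
  x = 1: rhs = 14, matching y values: none (0 points).
  x = 2: rhs = 10, matching y values: none (0 points).
  x = 3: rhs = 18, matching y values: none (0 points).
  x = 4: rhs = 6, matching y values: 5, 14 (2 points).
  x = 5: rhs = 18, matching y values: none (0 points).
  x = 6: rhs = 3, matching y values: none (0 points).
  x = 7: rhs = 5, matching y values: 9, 10 (2 points).
  x = 8: rhs = 11, matching y values: 7, 12 (2 points).
  x = 9: rhs = 8, matching y values: none (0 points).
  x = 10: rhs = 2, matching y values: none (0 points).
  x = 11: rhs = 18, matching y values: none (0 points).
  x = 12: rhs = 5, matching y values: 9, 10 (2 points).
  x = 13: rhs = 7, matching y values: 8, 11 (2 points).
  x = 14: rhs = 11, matching y values: 7, 12 (2 points).
  x = 15: rhs = 4, matching y values: 2, 17 (2 points).
  x = 16: rhs = 11, matching y values: 7, 12 (2 points).
  x = 17: rhs = 0, matching y values: 0 (1 points).
  x = 18: rhs = 15, matching y values: none (0 points).
Total affine count: 19.
Full point count |E(F_19)| = 19 + 1 = 20.
Hasse bound: |20 − (19+1)| = |0| = 0 ≤ 2√19 ≈ 8.7178 ✓.


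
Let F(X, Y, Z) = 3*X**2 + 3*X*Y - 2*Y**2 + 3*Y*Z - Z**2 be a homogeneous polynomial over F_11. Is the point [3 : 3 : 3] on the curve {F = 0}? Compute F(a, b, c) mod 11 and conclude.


F(3,3,3) ≡ 10 (mod 11); P is NOT on the curve.

Evaluate F(3, 3, 3) term-by-term (mod 11).
  3*X**2 ↦ 3·9·1·1 = 27
  3*X*Y ↦ 3·3·3·1 = 27
  -2*Y**2 ↦ -2·1·9·1 = -18
  3*Y*Z ↦ 3·1·3·3 = 27
  -Z**2 ↦ -1·1·1·9 = -9
Sum: F(3, 3, 3) = (27) + (27) + (-18) + (27) + (-9) = 54.
Reducing mod 11: 54 ≡ 10 (mod 11).
Since F(a, b, c) ≡ 10 ≠ 0 (mod 11), P does NOT lie on the curve.


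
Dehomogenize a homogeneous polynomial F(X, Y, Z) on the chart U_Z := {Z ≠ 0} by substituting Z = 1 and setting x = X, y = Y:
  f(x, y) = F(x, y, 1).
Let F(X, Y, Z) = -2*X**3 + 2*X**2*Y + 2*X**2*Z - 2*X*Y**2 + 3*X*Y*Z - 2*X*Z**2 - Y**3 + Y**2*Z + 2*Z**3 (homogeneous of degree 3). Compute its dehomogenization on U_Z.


f(x, y) = -2*x**3 + 2*x**2*y + 2*x**2 - 2*x*y**2 + 3*x*y - 2*x - y**3 + y**2 + 2

On U_Z we set Z = 1. Each monomial c·X^i·Y^j·Z^k in F becomes c·x^i·y^j·1^k = c·x^i·y^j.
Substituting Z = 1: F(X, Y, 1) = -2*x**3 + 2*x**2*y + 2*x**2 - 2*x*y**2 + 3*x*y - 2*x - y**3 + y**2 + 2.
Note: deg(f) ≤ deg(F) = 3; strict inequality happens when F is divisible by Z (lost terms).


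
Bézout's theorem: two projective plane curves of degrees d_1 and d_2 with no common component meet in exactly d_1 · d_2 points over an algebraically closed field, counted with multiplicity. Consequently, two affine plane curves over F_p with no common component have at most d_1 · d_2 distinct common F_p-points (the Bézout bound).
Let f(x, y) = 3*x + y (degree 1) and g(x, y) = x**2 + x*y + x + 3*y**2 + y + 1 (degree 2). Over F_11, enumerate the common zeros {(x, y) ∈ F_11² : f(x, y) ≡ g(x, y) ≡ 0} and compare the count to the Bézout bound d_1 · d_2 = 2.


Common zeros: {(3, 2), (5, 7)}; count = 2; Bézout bound = 2.

deg(f) = 1, deg(g) = 2, so Bézout bound = 2.
Scan x ∈ F_11. For each x, list the y ∈ F_11 with f(x, y) ≡ 0 and those with g(x, y) ≡ 0 (mod 11); the common zeros in that column are the intersection.
  x = 0: f ≡ 0 at y ∈ {0}; g ≡ 0 at y ∈ {9}; common: ∅.
  x = 1: f ≡ 0 at y ∈ {8}; g ≡ 0 at y ∈ {5, 9}; common: ∅.
  x = 2: f ≡ 0 at y ∈ {5}; g ≡ 0 at y ∈ ∅; common: ∅.
  x = 3: f ≡ 0 at y ∈ {2}; g ≡ 0 at y ∈ {2, 4}; common: {2}.
  x = 4: f ≡ 0 at y ∈ {10}; g ≡ 0 at y ∈ {5, 8}; common: ∅.
  x = 5: f ≡ 0 at y ∈ {7}; g ≡ 0 at y ∈ {2, 7}; common: {7}.
  x = 6: f ≡ 0 at y ∈ {4}; g ≡ 0 at y ∈ ∅; common: ∅.
  x = 7: f ≡ 0 at y ∈ {1}; g ≡ 0 at y ∈ ∅; common: ∅.
  x = 8: f ≡ 0 at y ∈ {9}; g ≡ 0 at y ∈ ∅; common: ∅.
  x = 9: f ≡ 0 at y ∈ {6}; g ≡ 0 at y ∈ {7, 8}; common: ∅.
  x = 10: f ≡ 0 at y ∈ {3}; g ≡ 0 at y ∈ ∅; common: ∅.
Collecting: common zeros = {(3, 2), (5, 7)}, so the count is 2.
Comparison with the Bézout bound: 2 ≤ 2 = deg(f)·deg(g), as expected for curves with no common component (the bound is attained).


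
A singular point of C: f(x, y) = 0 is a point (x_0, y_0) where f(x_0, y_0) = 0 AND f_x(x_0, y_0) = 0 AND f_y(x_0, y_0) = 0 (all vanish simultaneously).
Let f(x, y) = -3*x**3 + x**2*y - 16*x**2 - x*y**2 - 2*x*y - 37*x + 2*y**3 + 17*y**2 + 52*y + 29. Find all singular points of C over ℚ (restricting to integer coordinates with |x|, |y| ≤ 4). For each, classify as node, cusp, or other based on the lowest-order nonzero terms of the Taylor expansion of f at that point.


Singular points: {(-2, -3)}; classification: node.

Compute partial derivatives:
  f_x = -9*x**2 + 2*x*y - 32*x - y**2 - 2*y - 37.
  f_y = x**2 - 2*x*y - 2*x + 6*y**2 + 34*y + 52.
Scan x_0 ∈ {−4, ..., 4}. For each x_0, f_y(x_0, y) is a polynomial in y; find its integer roots y ∈ {−4, ..., 4}, then test f_x and f at those candidates.
  x = -4: f_y(-4, y) = 6*y**2 + 42*y + 76; no integer root y with |y| ≤ 4.
  x = -3: f_y(-3, y) = 6*y**2 + 40*y + 67; no integer root y with |y| ≤ 4.
  x = -2: f_y(-2, y) = 6*y**2 + 38*y + 60; vanishes at y ∈ {-3}. (-2, -3): f_x = 0, f = 0 — SINGULAR.
  x = -1: f_y(-1, y) = 6*y**2 + 36*y + 55; no integer root y with |y| ≤ 4.
  x = 0: f_y(0, y) = 6*y**2 + 34*y + 52; no integer root y with |y| ≤ 4.
  x = 1: f_y(1, y) = 6*y**2 + 32*y + 51; no integer root y with |y| ≤ 4.
  x = 2: f_y(2, y) = 6*y**2 + 30*y + 52; no integer root y with |y| ≤ 4.
  x = 3: f_y(3, y) = 6*y**2 + 28*y + 55; no integer root y with |y| ≤ 4.
  x = 4: f_y(4, y) = 6*y**2 + 26*y + 60; no integer root y with |y| ≤ 4.
Only singular point on the grid: (-2, -3).
Classify: substitute x = -2 + u, y = -3 + v and expand: f = -3*u**3 + u**2*v - u**2 - u*v**2 + 2*v**3 + v**2.
No constant or linear terms (consistent with a singular point). Quadratic part: -u**2 + v**2. Cubic part: -3*u**3 + u**2*v - u*v**2 + 2*v**3.
The quadratic part v**2 - u**2 = (v − u)(v + u) splits into two distinct linear factors, so there are two distinct tangent lines y − -3 = ±(x − -2) — this is a node (ordinary double point).
Classification: node.


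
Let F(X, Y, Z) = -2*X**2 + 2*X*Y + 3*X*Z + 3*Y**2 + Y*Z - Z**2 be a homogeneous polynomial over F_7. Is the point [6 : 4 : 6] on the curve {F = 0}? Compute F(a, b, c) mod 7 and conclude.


F(6,4,6) ≡ 1 (mod 7); P is NOT on the curve.

Evaluate F(6, 4, 6) term-by-term (mod 7).
  -2*X**2 ↦ -2·36·1·1 = -72
  2*X*Y ↦ 2·6·4·1 = 48
  3*X*Z ↦ 3·6·1·6 = 108
  3*Y**2 ↦ 3·1·16·1 = 48
  Y*Z ↦ 1·1·4·6 = 24
  -Z**2 ↦ -1·1·1·36 = -36
Sum: F(6, 4, 6) = (-72) + (48) + (108) + (48) + (24) + (-36) = 120.
Reducing mod 7: 120 ≡ 1 (mod 7).
Since F(a, b, c) ≡ 1 ≠ 0 (mod 7), P does NOT lie on the curve.


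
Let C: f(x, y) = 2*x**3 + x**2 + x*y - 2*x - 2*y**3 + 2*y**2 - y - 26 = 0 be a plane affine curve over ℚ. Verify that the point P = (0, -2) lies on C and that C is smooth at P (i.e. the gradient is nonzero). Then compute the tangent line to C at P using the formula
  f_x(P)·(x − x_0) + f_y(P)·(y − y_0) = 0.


Tangent line at P: -4*x - 33*y - 66 = 0.

Step 1: f(0, -2) = 0, so P lies on C.
Step 2: partial derivatives
  f_x(x, y) = 6*x**2 + 2*x + y - 2, f_y(x, y) = x - 6*y**2 + 4*y - 1.
  f_x(P) = -4, f_y(P) = -33 (gradient nonzero, so P is smooth).
Step 3: tangent line at P: -4·(x − 0) + -33·(y − -2) = 0.
Expanding: -4*x - 33*y - 66 = 0.


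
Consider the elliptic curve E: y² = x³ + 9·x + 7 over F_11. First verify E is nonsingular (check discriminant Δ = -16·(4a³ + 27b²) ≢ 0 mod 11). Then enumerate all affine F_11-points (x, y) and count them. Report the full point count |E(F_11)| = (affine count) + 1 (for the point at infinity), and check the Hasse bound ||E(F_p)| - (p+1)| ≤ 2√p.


Affine points = {(2, 0), (5, 1), (5, 10), (9, 5), (9, 6)}; affine count = 5; |E(F_11)| = 6.

Discriminant check: Δ ∝ 4a³ + 27b² = 4·9³ + 27·7² = 4·729 + 27·49 ≡ 4 (mod 11). Nonzero ⇒ E is nonsingular.
For each x ∈ F_11, compute rhs = x³ + 9·x + 7 mod 11, then count y ∈ F_11 with y² ≡ rhs.
  x = 0: rhs = 7, matching y values: none (0 points).
  x = 1: rhs = 6, matching y values: none (0 points).
  x = 2: rhs = 0, matching y values: 0 (1 points).
  x = 3: rhs = 6, matching y values: none (0 points).
  x = 4: rhs = 8, matching y values: none (0 points).
  x = 5: rhs = 1, matching y values: 1, 10 (2 points).
  x = 6: rhs = 2, matching y values: none (0 points).
  x = 7: rhs = 6, matching y values: none (0 points).
  x = 8: rhs = 8, matching y values: none (0 points).
  x = 9: rhs = 3, matching y values: 5, 6 (2 points).
  x = 10: rhs = 8, matching y values: none (0 points).
Total affine count: 5.
Full point count |E(F_11)| = 5 + 1 = 6.
Hasse bound: |6 − (11+1)| = |-6| = 6 ≤ 2√11 ≈ 6.6332 ✓.


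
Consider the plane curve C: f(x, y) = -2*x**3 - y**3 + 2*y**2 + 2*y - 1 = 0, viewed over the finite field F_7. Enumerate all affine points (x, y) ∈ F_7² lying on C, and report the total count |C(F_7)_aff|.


Affine F_7-points: {(0, 6), (1, 1), (2, 1), (4, 1)}; count = 4.

For each of the 49 pairs (x, y) ∈ F_7², evaluate f(x, y) mod 7. Record the zeros.
  x = 0: [0↦6, 1↦2, 2↦3, 3↦3, 4↦3, 5↦4, 6↦0]  zeros at y ∈ {6}
  x = 1: [0↦4, 1↦0, 2↦1, 3↦1, 4↦1, 5↦2, 6↦5]  zeros at y ∈ {1}
  x = 2: [0↦4, 1↦0, 2↦1, 3↦1, 4↦1, 5↦2, 6↦5]  zeros at y ∈ {1}
  x = 3: [0↦1, 1↦4, 2↦5, 3↦5, 4↦5, 5↦6, 6↦2]  zeros at y ∈ ∅
  x = 4: [0↦4, 1↦0, 2↦1, 3↦1, 4↦1, 5↦2, 6↦5]  zeros at y ∈ {1}
  x = 5: [0↦1, 1↦4, 2↦5, 3↦5, 4↦5, 5↦6, 6↦2]  zeros at y ∈ ∅
  x = 6: [0↦1, 1↦4, 2↦5, 3↦5, 4↦5, 5↦6, 6↦2]  zeros at y ∈ ∅
Collecting zeros: affine points = {(0, 6), (1, 1), (2, 1), (4, 1)}.
Total count |C(F_7)_aff| = 4.


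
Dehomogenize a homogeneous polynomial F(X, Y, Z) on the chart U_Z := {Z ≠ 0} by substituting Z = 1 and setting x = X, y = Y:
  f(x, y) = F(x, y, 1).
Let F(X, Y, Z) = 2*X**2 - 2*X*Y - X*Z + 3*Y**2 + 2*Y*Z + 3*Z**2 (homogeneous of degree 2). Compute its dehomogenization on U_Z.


f(x, y) = 2*x**2 - 2*x*y - x + 3*y**2 + 2*y + 3

On U_Z we set Z = 1. Each monomial c·X^i·Y^j·Z^k in F becomes c·x^i·y^j·1^k = c·x^i·y^j.
Substituting Z = 1: F(X, Y, 1) = 2*x**2 - 2*x*y - x + 3*y**2 + 2*y + 3.
Note: deg(f) ≤ deg(F) = 2; strict inequality happens when F is divisible by Z (lost terms).


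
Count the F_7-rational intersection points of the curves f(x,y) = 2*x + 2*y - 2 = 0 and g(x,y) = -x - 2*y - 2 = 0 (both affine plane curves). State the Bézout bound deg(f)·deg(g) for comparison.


Common zeros: {(4, 4)}; count = 1; Bézout bound = 1.

deg(f) = 1, deg(g) = 1, so Bézout bound = 1.
Scan x ∈ F_7. For each x, list the y ∈ F_7 with f(x, y) ≡ 0 and those with g(x, y) ≡ 0 (mod 7); the common zeros in that column are the intersection.
  x = 0: f ≡ 0 at y ∈ {1}; g ≡ 0 at y ∈ {6}; common: ∅.
  x = 1: f ≡ 0 at y ∈ {0}; g ≡ 0 at y ∈ {2}; common: ∅.
  x = 2: f ≡ 0 at y ∈ {6}; g ≡ 0 at y ∈ {5}; common: ∅.
  x = 3: f ≡ 0 at y ∈ {5}; g ≡ 0 at y ∈ {1}; common: ∅.
  x = 4: f ≡ 0 at y ∈ {4}; g ≡ 0 at y ∈ {4}; common: {4}.
  x = 5: f ≡ 0 at y ∈ {3}; g ≡ 0 at y ∈ {0}; common: ∅.
  x = 6: f ≡ 0 at y ∈ {2}; g ≡ 0 at y ∈ {3}; common: ∅.
Collecting: common zeros = {(4, 4)}, so the count is 1.
Comparison with the Bézout bound: 1 ≤ 1 = deg(f)·deg(g), as expected for curves with no common component (the bound is attained).


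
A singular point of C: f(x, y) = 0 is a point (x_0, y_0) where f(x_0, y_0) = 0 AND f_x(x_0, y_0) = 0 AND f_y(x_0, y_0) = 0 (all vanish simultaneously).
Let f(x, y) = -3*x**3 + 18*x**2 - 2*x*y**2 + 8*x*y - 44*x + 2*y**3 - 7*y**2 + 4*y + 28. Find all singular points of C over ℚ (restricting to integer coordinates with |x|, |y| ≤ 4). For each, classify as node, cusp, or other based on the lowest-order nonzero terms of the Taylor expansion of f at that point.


Singular points: {(2, 2)}; classification: cusp.

Compute partial derivatives:
  f_x = -9*x**2 + 36*x - 2*y**2 + 8*y - 44.
  f_y = -4*x*y + 8*x + 6*y**2 - 14*y + 4.
Scan x_0 ∈ {−4, ..., 4}. For each x_0, f_y(x_0, y) is a polynomial in y; find its integer roots y ∈ {−4, ..., 4}, then test f_x and f at those candidates.
  x = -4: f_y(-4, y) = 6*y**2 + 2*y - 28; vanishes at y ∈ {2}. (-4, 2): f_x = -324 ≠ 0.
  x = -3: f_y(-3, y) = 6*y**2 - 2*y - 20; vanishes at y ∈ {2}. (-3, 2): f_x = -225 ≠ 0.
  x = -2: f_y(-2, y) = 6*y**2 - 6*y - 12; vanishes at y ∈ {-1, 2}. (-2, -1): f_x = -162 ≠ 0; (-2, 2): f_x = -144 ≠ 0.
  x = -1: f_y(-1, y) = 6*y**2 - 10*y - 4; vanishes at y ∈ {2}. (-1, 2): f_x = -81 ≠ 0.
  x = 0: f_y(0, y) = 6*y**2 - 14*y + 4; vanishes at y ∈ {2}. (0, 2): f_x = -36 ≠ 0.
  x = 1: f_y(1, y) = 6*y**2 - 18*y + 12; vanishes at y ∈ {1, 2}. (1, 1): f_x = -11 ≠ 0; (1, 2): f_x = -9 ≠ 0.
  x = 2: f_y(2, y) = 6*y**2 - 22*y + 20; vanishes at y ∈ {2}. (2, 2): f_x = 0, f = 0 — SINGULAR.
  x = 3: f_y(3, y) = 6*y**2 - 26*y + 28; vanishes at y ∈ {2}. (3, 2): f_x = -9 ≠ 0.
  x = 4: f_y(4, y) = 6*y**2 - 30*y + 36; vanishes at y ∈ {2, 3}. (4, 2): f_x = -36 ≠ 0; (4, 3): f_x = -38 ≠ 0.
Only singular point on the grid: (2, 2).
Classify: substitute x = 2 + u, y = 2 + v and expand: f = -3*u**3 - 2*u*v**2 + 2*v**3 + v**2.
No constant or linear terms (consistent with a singular point). Quadratic part: v**2. Cubic part: -3*u**3 - 2*u*v**2 + 2*v**3.
The quadratic part v**2 is a perfect square, so there is a single (double) tangent line v = 0, i.e. y = 2. Restricting the cubic part to that line (v = 0) leaves -3*u**3 ≠ 0, so f is not divisible by v and the branch is v² ≈ 3*u**3 to lowest order — this is a cusp.
Classification: cusp.


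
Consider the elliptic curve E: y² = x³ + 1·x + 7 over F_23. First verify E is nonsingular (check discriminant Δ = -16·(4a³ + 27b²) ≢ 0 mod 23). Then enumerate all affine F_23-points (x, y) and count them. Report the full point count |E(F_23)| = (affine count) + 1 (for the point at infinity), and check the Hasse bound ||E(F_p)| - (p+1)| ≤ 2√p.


Affine points = {(1, 3), (1, 20), (4, 11), (4, 12), (7, 9), (7, 14), (9, 3), (9, 20), (13, 3), (13, 20), (15, 4), (15, 19), (16, 5), (16, 18), (19, 10), (19, 13), (20, 0)}; affine count = 17; |E(F_23)| = 18.

Discriminant check: Δ ∝ 4a³ + 27b² = 4·1³ + 27·7² = 4·1 + 27·49 ≡ 16 (mod 23). Nonzero ⇒ E is nonsingular.
For each x ∈ F_23, compute rhs = x³ + 1·x + 7 mod 23, then count y ∈ F_23 with y² ≡ rhs.
  x = 0: rhs = 7, matching y values: none (0 points).
  x = 1: rhs = 9, matching y values: 3, 20 (2 points).
  x = 2: rhs = 17, matching y values: none (0 points).
  x = 3: rhs = 14, matching y values: none (0 points).
  x = 4: rhs = 6, matching y values: 11, 12 (2 points).
  x = 5: rhs = 22, matching y values: none (0 points).
  x = 6: rhs = 22, matching y values: none (0 points).
  x = 7: rhs = 12, matching y values: 9, 14 (2 points).
  x = 8: rhs = 21, matching y values: none (0 points).
  x = 9: rhs = 9, matching y values: 3, 20 (2 points).
  x = 10: rhs = 5, matching y values: none (0 points).
  x = 11: rhs = 15, matching y values: none (0 points).
  x = 12: rhs = 22, matching y values: none (0 points).
  x = 13: rhs = 9, matching y values: 3, 20 (2 points).
  x = 14: rhs = 5, matching y values: none (0 points).
  x = 15: rhs = 16, matching y values: 4, 19 (2 points).
  x = 16: rhs = 2, matching y values: 5, 18 (2 points).
  x = 17: rhs = 15, matching y values: none (0 points).
  x = 18: rhs = 15, matching y values: none (0 points).
  x = 19: rhs = 8, matching y values: 10, 13 (2 points).
  x = 20: rhs = 0, matching y values: 0 (1 points).
  x = 21: rhs = 20, matching y values: none (0 points).
  x = 22: rhs = 5, matching y values: none (0 points).
Total affine count: 17.
Full point count |E(F_23)| = 17 + 1 = 18.
Hasse bound: |18 − (23+1)| = |-6| = 6 ≤ 2√23 ≈ 9.5917 ✓.


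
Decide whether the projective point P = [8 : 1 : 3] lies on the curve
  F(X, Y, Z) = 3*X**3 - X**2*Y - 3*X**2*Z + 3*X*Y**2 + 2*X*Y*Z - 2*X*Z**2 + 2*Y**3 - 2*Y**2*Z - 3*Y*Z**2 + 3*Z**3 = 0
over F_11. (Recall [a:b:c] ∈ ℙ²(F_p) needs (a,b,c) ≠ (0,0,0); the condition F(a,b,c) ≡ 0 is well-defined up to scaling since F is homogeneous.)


F(8,1,3) ≡ 5 (mod 11); P is NOT on the curve.

Evaluate F(8, 1, 3) term-by-term (mod 11).
  3*X**3 ↦ 3·512·1·1 = 1536
  -X**2*Y ↦ -1·64·1·1 = -64
  -3*X**2*Z ↦ -3·64·1·3 = -576
  3*X*Y**2 ↦ 3·8·1·1 = 24
  2*X*Y*Z ↦ 2·8·1·3 = 48
  -2*X*Z**2 ↦ -2·8·1·9 = -144
  2*Y**3 ↦ 2·1·1·1 = 2
  -2*Y**2*Z ↦ -2·1·1·3 = -6
  -3*Y*Z**2 ↦ -3·1·1·9 = -27
  3*Z**3 ↦ 3·1·1·27 = 81
Sum: F(8, 1, 3) = (1536) + (-64) + (-576) + (24) + (48) + (-144) + (2) + (-6) + (-27) + (81) = 874.
Reducing mod 11: 874 ≡ 5 (mod 11).
Since F(a, b, c) ≡ 5 ≠ 0 (mod 11), P does NOT lie on the curve.


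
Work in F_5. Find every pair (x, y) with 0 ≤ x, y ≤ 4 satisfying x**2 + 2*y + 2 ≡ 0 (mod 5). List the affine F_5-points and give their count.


Affine F_5-points: {(0, 4), (1, 1), (2, 2), (3, 2), (4, 1)}; count = 5.

For each of the 25 pairs (x, y) ∈ F_5², evaluate f(x, y) mod 5. Record the zeros.
  x = 0: [0↦2, 1↦4, 2↦1, 3↦3, 4↦0]  zeros at y ∈ {4}
  x = 1: [0↦3, 1↦0, 2↦2, 3↦4, 4↦1]  zeros at y ∈ {1}
  x = 2: [0↦1, 1↦3, 2↦0, 3↦2, 4↦4]  zeros at y ∈ {2}
  x = 3: [0↦1, 1↦3, 2↦0, 3↦2, 4↦4]  zeros at y ∈ {2}
  x = 4: [0↦3, 1↦0, 2↦2, 3↦4, 4↦1]  zeros at y ∈ {1}
Collecting zeros: affine points = {(0, 4), (1, 1), (2, 2), (3, 2), (4, 1)}.
Total count |C(F_5)_aff| = 5.


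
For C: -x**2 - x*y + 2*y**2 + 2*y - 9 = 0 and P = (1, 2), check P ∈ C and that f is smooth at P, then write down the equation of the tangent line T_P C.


Tangent line at P: -4*x + 9*y - 14 = 0.

Step 1: f(1, 2) = 0, so P lies on C.
Step 2: partial derivatives
  f_x(x, y) = -2*x - y, f_y(x, y) = -x + 4*y + 2.
  f_x(P) = -4, f_y(P) = 9 (gradient nonzero, so P is smooth).
Step 3: tangent line at P: -4·(x − 1) + 9·(y − 2) = 0.
Expanding: -4*x + 9*y - 14 = 0.


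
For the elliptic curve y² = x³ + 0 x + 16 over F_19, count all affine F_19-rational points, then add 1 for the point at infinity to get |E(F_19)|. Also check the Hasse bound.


Affine points = {(0, 4), (0, 15), (1, 6), (1, 13), (2, 9), (2, 10), (3, 9), (3, 10), (4, 2), (4, 17), (6, 2), (6, 17), (7, 6), (7, 13), (9, 2), (9, 17), (10, 3), (10, 16), (11, 6), (11, 13), (13, 3), (13, 16), (14, 9), (14, 10), (15, 3), (15, 16)}; affine count = 26; |E(F_19)| = 27.

Discriminant check: Δ ∝ 4a³ + 27b² = 4·0³ + 27·16² = 4·0 + 27·256 ≡ 15 (mod 19). Nonzero ⇒ E is nonsingular.
For each x ∈ F_19, compute rhs = x³ + 0·x + 16 mod 19, then count y ∈ F_19 with y² ≡ rhs.
  x = 0: rhs = 16, matching y values: 4, 15 (2 points).
  x = 1: rhs = 17, matching y values: 6, 13 (2 points).
  x = 2: rhs = 5, matching y values: 9, 10 (2 points).
  x = 3: rhs = 5, matching y values: 9, 10 (2 points).
  x = 4: rhs = 4, matching y values: 2, 17 (2 points).
  x = 5: rhs = 8, matching y values: none (0 points).
  x = 6: rhs = 4, matching y values: 2, 17 (2 points).
  x = 7: rhs = 17, matching y values: 6, 13 (2 points).
  x = 8: rhs = 15, matching y values: none (0 points).
  x = 9: rhs = 4, matching y values: 2, 17 (2 points).
  x = 10: rhs = 9, matching y values: 3, 16 (2 points).
  x = 11: rhs = 17, matching y values: 6, 13 (2 points).
  x = 12: rhs = 15, matching y values: none (0 points).
  x = 13: rhs = 9, matching y values: 3, 16 (2 points).
  x = 14: rhs = 5, matching y values: 9, 10 (2 points).
  x = 15: rhs = 9, matching y values: 3, 16 (2 points).
  x = 16: rhs = 8, matching y values: none (0 points).
  x = 17: rhs = 8, matching y values: none (0 points).
  x = 18: rhs = 15, matching y values: none (0 points).
Total affine count: 26.
Full point count |E(F_19)| = 26 + 1 = 27.
Hasse bound: |27 − (19+1)| = |7| = 7 ≤ 2√19 ≈ 8.7178 ✓.


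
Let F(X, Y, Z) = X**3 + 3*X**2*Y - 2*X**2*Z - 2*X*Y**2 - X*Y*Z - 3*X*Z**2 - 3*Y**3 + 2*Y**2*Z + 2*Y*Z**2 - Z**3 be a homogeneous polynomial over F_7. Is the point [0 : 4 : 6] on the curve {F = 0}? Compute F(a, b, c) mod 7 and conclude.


F(0,4,6) ≡ 2 (mod 7); P is NOT on the curve.

Evaluate F(0, 4, 6) term-by-term (mod 7).
  X**3 ↦ 1·0·1·1 = 0
  3*X**2*Y ↦ 3·0·4·1 = 0
  -2*X**2*Z ↦ -2·0·1·6 = 0
  -2*X*Y**2 ↦ -2·0·16·1 = 0
  -X*Y*Z ↦ -1·0·4·6 = 0
  -3*X*Z**2 ↦ -3·0·1·36 = 0
  -3*Y**3 ↦ -3·1·64·1 = -192
  2*Y**2*Z ↦ 2·1·16·6 = 192
  2*Y*Z**2 ↦ 2·1·4·36 = 288
  -Z**3 ↦ -1·1·1·216 = -216
Sum: F(0, 4, 6) = (0) + (0) + (0) + (0) + (0) + (0) + (-192) + (192) + (288) + (-216) = 72.
Reducing mod 7: 72 ≡ 2 (mod 7).
Since F(a, b, c) ≡ 2 ≠ 0 (mod 7), P does NOT lie on the curve.


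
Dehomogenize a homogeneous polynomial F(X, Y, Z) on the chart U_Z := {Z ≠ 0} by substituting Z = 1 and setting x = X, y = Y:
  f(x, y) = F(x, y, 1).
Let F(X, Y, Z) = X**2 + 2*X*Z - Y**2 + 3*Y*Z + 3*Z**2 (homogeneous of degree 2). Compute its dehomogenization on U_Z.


f(x, y) = x**2 + 2*x - y**2 + 3*y + 3

On U_Z we set Z = 1. Each monomial c·X^i·Y^j·Z^k in F becomes c·x^i·y^j·1^k = c·x^i·y^j.
Substituting Z = 1: F(X, Y, 1) = x**2 + 2*x - y**2 + 3*y + 3.
Note: deg(f) ≤ deg(F) = 2; strict inequality happens when F is divisible by Z (lost terms).


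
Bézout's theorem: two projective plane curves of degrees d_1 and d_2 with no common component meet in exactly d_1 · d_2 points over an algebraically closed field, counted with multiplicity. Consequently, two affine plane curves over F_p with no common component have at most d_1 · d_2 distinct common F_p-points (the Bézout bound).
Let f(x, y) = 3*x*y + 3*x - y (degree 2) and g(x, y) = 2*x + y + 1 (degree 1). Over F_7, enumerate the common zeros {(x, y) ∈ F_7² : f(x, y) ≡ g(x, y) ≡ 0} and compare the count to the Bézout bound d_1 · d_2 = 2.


Common zeros: {(6, 1)}; count = 1; Bézout bound = 2.

deg(f) = 2, deg(g) = 1, so Bézout bound = 2.
Scan x ∈ F_7. For each x, list the y ∈ F_7 with f(x, y) ≡ 0 and those with g(x, y) ≡ 0 (mod 7); the common zeros in that column are the intersection.
  x = 0: f ≡ 0 at y ∈ {0}; g ≡ 0 at y ∈ {6}; common: ∅.
  x = 1: f ≡ 0 at y ∈ {2}; g ≡ 0 at y ∈ {4}; common: ∅.
  x = 2: f ≡ 0 at y ∈ {3}; g ≡ 0 at y ∈ {2}; common: ∅.
  x = 3: f ≡ 0 at y ∈ {5}; g ≡ 0 at y ∈ {0}; common: ∅.
  x = 4: f ≡ 0 at y ∈ {4}; g ≡ 0 at y ∈ {5}; common: ∅.
  x = 5: f ≡ 0 at y ∈ ∅; g ≡ 0 at y ∈ {3}; common: ∅.
  x = 6: f ≡ 0 at y ∈ {1}; g ≡ 0 at y ∈ {1}; common: {1}.
Collecting: common zeros = {(6, 1)}, so the count is 1.
Comparison with the Bézout bound: 1 ≤ 2 = deg(f)·deg(g), as expected for curves with no common component (the affine F_7-count falls short of the bound because intersections may lie at infinity, over extension fields, or carry multiplicity).


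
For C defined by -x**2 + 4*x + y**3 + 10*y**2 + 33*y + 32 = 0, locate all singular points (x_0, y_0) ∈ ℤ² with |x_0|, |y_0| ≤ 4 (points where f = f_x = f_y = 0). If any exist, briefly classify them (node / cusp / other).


Singular points: {(2, -3)}; classification: node.

Compute partial derivatives:
  f_x = 4 - 2*x.
  f_y = 3*y**2 + 20*y + 33.
Scan x_0 ∈ {−4, ..., 4}. For each x_0, f_y(x_0, y) is a polynomial in y; find its integer roots y ∈ {−4, ..., 4}, then test f_x and f at those candidates.
  x = -4: f_y(-4, y) = 3*y**2 + 20*y + 33; vanishes at y ∈ {-3}. (-4, -3): f_x = 12 ≠ 0.
  x = -3: f_y(-3, y) = 3*y**2 + 20*y + 33; vanishes at y ∈ {-3}. (-3, -3): f_x = 10 ≠ 0.
  x = -2: f_y(-2, y) = 3*y**2 + 20*y + 33; vanishes at y ∈ {-3}. (-2, -3): f_x = 8 ≠ 0.
  x = -1: f_y(-1, y) = 3*y**2 + 20*y + 33; vanishes at y ∈ {-3}. (-1, -3): f_x = 6 ≠ 0.
  x = 0: f_y(0, y) = 3*y**2 + 20*y + 33; vanishes at y ∈ {-3}. (0, -3): f_x = 4 ≠ 0.
  x = 1: f_y(1, y) = 3*y**2 + 20*y + 33; vanishes at y ∈ {-3}. (1, -3): f_x = 2 ≠ 0.
  x = 2: f_y(2, y) = 3*y**2 + 20*y + 33; vanishes at y ∈ {-3}. (2, -3): f_x = 0, f = 0 — SINGULAR.
  x = 3: f_y(3, y) = 3*y**2 + 20*y + 33; vanishes at y ∈ {-3}. (3, -3): f_x = -2 ≠ 0.
  x = 4: f_y(4, y) = 3*y**2 + 20*y + 33; vanishes at y ∈ {-3}. (4, -3): f_x = -4 ≠ 0.
Only singular point on the grid: (2, -3).
Classify: substitute x = 2 + u, y = -3 + v and expand: f = -u**2 + v**3 + v**2.
No constant or linear terms (consistent with a singular point). Quadratic part: -u**2 + v**2. Cubic part: v**3.
The quadratic part v**2 - u**2 = (v − u)(v + u) splits into two distinct linear factors, so there are two distinct tangent lines y − -3 = ±(x − 2) — this is a node (ordinary double point).
Classification: node.


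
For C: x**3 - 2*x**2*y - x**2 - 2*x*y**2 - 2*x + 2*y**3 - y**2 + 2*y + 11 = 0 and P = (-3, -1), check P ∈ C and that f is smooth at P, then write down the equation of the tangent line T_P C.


Tangent line at P: 17*x - 20*y + 31 = 0.

Step 1: f(-3, -1) = 0, so P lies on C.
Step 2: partial derivatives
  f_x(x, y) = 3*x**2 - 4*x*y - 2*x - 2*y**2 - 2, f_y(x, y) = -2*x**2 - 4*x*y + 6*y**2 - 2*y + 2.
  f_x(P) = 17, f_y(P) = -20 (gradient nonzero, so P is smooth).
Step 3: tangent line at P: 17·(x − -3) + -20·(y − -1) = 0.
Expanding: 17*x - 20*y + 31 = 0.


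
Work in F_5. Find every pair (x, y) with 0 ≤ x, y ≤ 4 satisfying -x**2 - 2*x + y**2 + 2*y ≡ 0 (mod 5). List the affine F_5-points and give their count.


Affine F_5-points: {(0, 0), (0, 3), (1, 1), (1, 2), (2, 1), (2, 2), (3, 0), (3, 3), (4, 4)}; count = 9.

For each of the 25 pairs (x, y) ∈ F_5², evaluate f(x, y) mod 5. Record the zeros.
  x = 0: [0↦0, 1↦3, 2↦3, 3↦0, 4↦4]  zeros at y ∈ {0, 3}
  x = 1: [0↦2, 1↦0, 2↦0, 3↦2, 4↦1]  zeros at y ∈ {1, 2}
  x = 2: [0↦2, 1↦0, 2↦0, 3↦2, 4↦1]  zeros at y ∈ {1, 2}
  x = 3: [0↦0, 1↦3, 2↦3, 3↦0, 4↦4]  zeros at y ∈ {0, 3}
  x = 4: [0↦1, 1↦4, 2↦4, 3↦1, 4↦0]  zeros at y ∈ {4}
Collecting zeros: affine points = {(0, 0), (0, 3), (1, 1), (1, 2), (2, 1), (2, 2), (3, 0), (3, 3), (4, 4)}.
Total count |C(F_5)_aff| = 9.


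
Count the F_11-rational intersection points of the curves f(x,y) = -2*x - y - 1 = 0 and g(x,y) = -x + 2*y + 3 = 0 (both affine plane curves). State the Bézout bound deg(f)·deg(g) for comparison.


Common zeros: {(9, 3)}; count = 1; Bézout bound = 1.

deg(f) = 1, deg(g) = 1, so Bézout bound = 1.
Scan x ∈ F_11. For each x, list the y ∈ F_11 with f(x, y) ≡ 0 and those with g(x, y) ≡ 0 (mod 11); the common zeros in that column are the intersection.
  x = 0: f ≡ 0 at y ∈ {10}; g ≡ 0 at y ∈ {4}; common: ∅.
  x = 1: f ≡ 0 at y ∈ {8}; g ≡ 0 at y ∈ {10}; common: ∅.
  x = 2: f ≡ 0 at y ∈ {6}; g ≡ 0 at y ∈ {5}; common: ∅.
  x = 3: f ≡ 0 at y ∈ {4}; g ≡ 0 at y ∈ {0}; common: ∅.
  x = 4: f ≡ 0 at y ∈ {2}; g ≡ 0 at y ∈ {6}; common: ∅.
  x = 5: f ≡ 0 at y ∈ {0}; g ≡ 0 at y ∈ {1}; common: ∅.
  x = 6: f ≡ 0 at y ∈ {9}; g ≡ 0 at y ∈ {7}; common: ∅.
  x = 7: f ≡ 0 at y ∈ {7}; g ≡ 0 at y ∈ {2}; common: ∅.
  x = 8: f ≡ 0 at y ∈ {5}; g ≡ 0 at y ∈ {8}; common: ∅.
  x = 9: f ≡ 0 at y ∈ {3}; g ≡ 0 at y ∈ {3}; common: {3}.
  x = 10: f ≡ 0 at y ∈ {1}; g ≡ 0 at y ∈ {9}; common: ∅.
Collecting: common zeros = {(9, 3)}, so the count is 1.
Comparison with the Bézout bound: 1 ≤ 1 = deg(f)·deg(g), as expected for curves with no common component (the bound is attained).


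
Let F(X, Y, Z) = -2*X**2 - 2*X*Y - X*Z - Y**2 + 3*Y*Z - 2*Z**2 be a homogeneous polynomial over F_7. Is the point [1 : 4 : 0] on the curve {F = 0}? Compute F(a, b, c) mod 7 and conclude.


F(1,4,0) ≡ 2 (mod 7); P is NOT on the curve.

Evaluate F(1, 4, 0) term-by-term (mod 7).
  -2*X**2 ↦ -2·1·1·1 = -2
  -2*X*Y ↦ -2·1·4·1 = -8
  -X*Z ↦ -1·1·1·0 = 0
  -Y**2 ↦ -1·1·16·1 = -16
  3*Y*Z ↦ 3·1·4·0 = 0
  -2*Z**2 ↦ -2·1·1·0 = 0
Sum: F(1, 4, 0) = (-2) + (-8) + (0) + (-16) + (0) + (0) = -26.
Reducing mod 7: -26 ≡ 2 (mod 7).
Since F(a, b, c) ≡ 2 ≠ 0 (mod 7), P does NOT lie on the curve.


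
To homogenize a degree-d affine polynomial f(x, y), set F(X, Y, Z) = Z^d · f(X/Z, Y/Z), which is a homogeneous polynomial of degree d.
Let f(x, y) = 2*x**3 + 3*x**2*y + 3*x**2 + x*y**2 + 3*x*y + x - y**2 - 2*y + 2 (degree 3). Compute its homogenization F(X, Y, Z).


F(X, Y, Z) = 2*X**3 + 3*X**2*Y + 3*X**2*Z + X*Y**2 + 3*X*Y*Z + X*Z**2 - Y**2*Z - 2*Y*Z**2 + 2*Z**3

deg(f) = 3.
Substitute x = X/Z, y = Y/Z into f, then multiply by Z^3.
  monomial 2·x^3·y^0 ↦ 2·X^3·Y^0·Z^0.
  monomial 3·x^2·y^1 ↦ 3·X^2·Y^1·Z^0.
  monomial 3·x^2·y^0 ↦ 3·X^2·Y^0·Z^1.
  monomial 1·x^1·y^2 ↦ 1·X^1·Y^2·Z^0.
  monomial 3·x^1·y^1 ↦ 3·X^1·Y^1·Z^1.
  monomial 1·x^1·y^0 ↦ 1·X^1·Y^0·Z^2.
  monomial -1·x^0·y^2 ↦ -1·X^0·Y^2·Z^1.
  monomial -2·x^0·y^1 ↦ -2·X^0·Y^1·Z^2.
  monomial 2·x^0·y^0 ↦ 2·X^0·Y^0·Z^3.
Collecting: F(X, Y, Z) = 2*X**3 + 3*X**2*Y + 3*X**2*Z + X*Y**2 + 3*X*Y*Z + X*Z**2 - Y**2*Z - 2*Y*Z**2 + 2*Z**3.


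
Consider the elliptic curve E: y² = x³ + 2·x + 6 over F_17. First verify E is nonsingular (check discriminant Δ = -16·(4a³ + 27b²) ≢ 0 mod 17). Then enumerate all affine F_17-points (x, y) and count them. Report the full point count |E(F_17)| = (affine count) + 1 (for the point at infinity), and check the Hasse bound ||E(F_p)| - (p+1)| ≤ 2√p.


Affine points = {(1, 3), (1, 14), (2, 1), (2, 16), (6, 8), (6, 9), (11, 4), (11, 13), (13, 6), (13, 11)}; affine count = 10; |E(F_17)| = 11.

Discriminant check: Δ ∝ 4a³ + 27b² = 4·2³ + 27·6² = 4·8 + 27·36 ≡ 1 (mod 17). Nonzero ⇒ E is nonsingular.
For each x ∈ F_17, compute rhs = x³ + 2·x + 6 mod 17, then count y ∈ F_17 with y² ≡ rhs.
  x = 0: rhs = 6, matching y values: none (0 points).
  x = 1: rhs = 9, matching y values: 3, 14 (2 points).
  x = 2: rhs = 1, matching y values: 1, 16 (2 points).
  x = 3: rhs = 5, matching y values: none (0 points).
  x = 4: rhs = 10, matching y values: none (0 points).
  x = 5: rhs = 5, matching y values: none (0 points).
  x = 6: rhs = 13, matching y values: 8, 9 (2 points).
  x = 7: rhs = 6, matching y values: none (0 points).
  x = 8: rhs = 7, matching y values: none (0 points).
  x = 9: rhs = 5, matching y values: none (0 points).
  x = 10: rhs = 6, matching y values: none (0 points).
  x = 11: rhs = 16, matching y values: 4, 13 (2 points).
  x = 12: rhs = 7, matching y values: none (0 points).
  x = 13: rhs = 2, matching y values: 6, 11 (2 points).
  x = 14: rhs = 7, matching y values: none (0 points).
  x = 15: rhs = 11, matching y values: none (0 points).
  x = 16: rhs = 3, matching y values: none (0 points).
Total affine count: 10.
Full point count |E(F_17)| = 10 + 1 = 11.
Hasse bound: |11 − (17+1)| = |-7| = 7 ≤ 2√17 ≈ 8.2462 ✓.


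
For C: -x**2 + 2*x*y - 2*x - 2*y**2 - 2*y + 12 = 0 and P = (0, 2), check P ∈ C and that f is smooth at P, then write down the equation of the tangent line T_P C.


Tangent line at P: 2*x - 10*y + 20 = 0.

Step 1: f(0, 2) = 0, so P lies on C.
Step 2: partial derivatives
  f_x(x, y) = -2*x + 2*y - 2, f_y(x, y) = 2*x - 4*y - 2.
  f_x(P) = 2, f_y(P) = -10 (gradient nonzero, so P is smooth).
Step 3: tangent line at P: 2·(x − 0) + -10·(y − 2) = 0.
Expanding: 2*x - 10*y + 20 = 0.
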